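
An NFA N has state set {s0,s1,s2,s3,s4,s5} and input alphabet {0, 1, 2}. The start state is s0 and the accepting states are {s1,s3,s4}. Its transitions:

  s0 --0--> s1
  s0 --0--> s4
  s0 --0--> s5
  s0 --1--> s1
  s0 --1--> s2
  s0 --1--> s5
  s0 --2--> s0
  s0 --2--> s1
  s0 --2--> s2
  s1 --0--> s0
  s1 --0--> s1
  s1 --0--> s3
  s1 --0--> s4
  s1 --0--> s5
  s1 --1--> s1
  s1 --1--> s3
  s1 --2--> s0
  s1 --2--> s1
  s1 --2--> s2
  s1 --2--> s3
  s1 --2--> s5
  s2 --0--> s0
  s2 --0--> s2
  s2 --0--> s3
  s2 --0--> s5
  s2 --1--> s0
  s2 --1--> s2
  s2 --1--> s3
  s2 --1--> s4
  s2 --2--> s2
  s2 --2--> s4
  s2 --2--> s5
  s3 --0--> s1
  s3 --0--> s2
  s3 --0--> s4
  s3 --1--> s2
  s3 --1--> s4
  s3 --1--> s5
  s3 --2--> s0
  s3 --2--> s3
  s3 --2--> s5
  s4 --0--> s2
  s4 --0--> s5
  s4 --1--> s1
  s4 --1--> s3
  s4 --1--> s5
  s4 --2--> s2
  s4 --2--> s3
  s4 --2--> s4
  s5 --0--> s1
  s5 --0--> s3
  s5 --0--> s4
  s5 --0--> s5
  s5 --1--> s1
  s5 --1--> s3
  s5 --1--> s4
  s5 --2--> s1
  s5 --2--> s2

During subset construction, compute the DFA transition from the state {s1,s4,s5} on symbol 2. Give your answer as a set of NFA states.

δ(s1,2) = {s0,s1,s2,s3,s5}; δ(s4,2) = {s2,s3,s4}; δ(s5,2) = {s1,s2}.
Union: {s0,s1,s2,s3,s4,s5}.

{s0,s1,s2,s3,s4,s5}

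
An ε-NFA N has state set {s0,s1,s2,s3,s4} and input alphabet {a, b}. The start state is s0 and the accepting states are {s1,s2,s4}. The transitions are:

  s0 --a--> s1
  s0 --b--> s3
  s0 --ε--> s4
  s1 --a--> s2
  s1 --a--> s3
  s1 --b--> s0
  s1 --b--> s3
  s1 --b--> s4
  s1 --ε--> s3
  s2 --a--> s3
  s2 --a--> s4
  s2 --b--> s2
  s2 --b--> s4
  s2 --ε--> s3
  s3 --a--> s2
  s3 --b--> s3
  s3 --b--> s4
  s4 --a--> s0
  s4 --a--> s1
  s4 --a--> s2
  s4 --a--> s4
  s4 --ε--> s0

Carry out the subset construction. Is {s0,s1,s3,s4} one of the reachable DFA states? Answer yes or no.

no

Start state of the DFA: {s0,s4} (ε-closure of the NFA start).
{s0,s4} --a--> {s0,s1,s2,s3,s4}  [new]
{s0,s4} --b--> {s3}  [new]
{s0,s1,s2,s3,s4} --a--> {s0,s1,s2,s3,s4}  [seen]
{s0,s1,s2,s3,s4} --b--> {s0,s2,s3,s4}  [new]
{s3} --a--> {s2,s3}  [new]
{s3} --b--> {s0,s3,s4}  [new]
{s0,s2,s3,s4} --a--> {s0,s1,s2,s3,s4}  [seen]
{s0,s2,s3,s4} --b--> {s0,s2,s3,s4}  [seen]
{s2,s3} --a--> {s0,s2,s3,s4}  [seen]
{s2,s3} --b--> {s0,s2,s3,s4}  [seen]
{s0,s3,s4} --a--> {s0,s1,s2,s3,s4}  [seen]
{s0,s3,s4} --b--> {s0,s3,s4}  [seen]
Reachable DFA states: {s0,s4}, {s0,s1,s2,s3,s4}, {s3}, {s0,s2,s3,s4}, {s2,s3}, {s0,s3,s4}.
{s0,s1,s3,s4} is not among them.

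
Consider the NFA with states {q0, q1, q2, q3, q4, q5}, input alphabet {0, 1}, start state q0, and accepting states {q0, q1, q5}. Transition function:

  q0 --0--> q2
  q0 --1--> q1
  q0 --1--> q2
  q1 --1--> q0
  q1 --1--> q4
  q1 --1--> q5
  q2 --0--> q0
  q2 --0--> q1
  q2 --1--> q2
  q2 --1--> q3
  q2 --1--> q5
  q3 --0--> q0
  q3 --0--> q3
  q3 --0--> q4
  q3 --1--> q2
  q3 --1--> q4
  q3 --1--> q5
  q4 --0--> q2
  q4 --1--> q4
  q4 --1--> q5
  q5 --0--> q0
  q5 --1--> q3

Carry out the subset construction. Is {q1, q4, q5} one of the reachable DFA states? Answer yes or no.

no

Start state of the DFA: {q0}.
{q0} --0--> {q2}  [new]
{q0} --1--> {q1, q2}  [new]
{q2} --0--> {q0, q1}  [new]
{q2} --1--> {q2, q3, q5}  [new]
{q1, q2} --0--> {q0, q1}  [seen]
{q1, q2} --1--> {q0, q2, q3, q4, q5}  [new]
{q0, q1} --0--> {q2}  [seen]
{q0, q1} --1--> {q0, q1, q2, q4, q5}  [new]
{q2, q3, q5} --0--> {q0, q1, q3, q4}  [new]
{q2, q3, q5} --1--> {q2, q3, q4, q5}  [new]
{q0, q2, q3, q4, q5} --0--> {q0, q1, q2, q3, q4}  [new]
{q0, q2, q3, q4, q5} --1--> {q1, q2, q3, q4, q5}  [new]
{q0, q1, q2, q4, q5} --0--> {q0, q1, q2}  [new]
{q0, q1, q2, q4, q5} --1--> {q0, q1, q2, q3, q4, q5}  [new]
{q0, q1, q3, q4} --0--> {q0, q2, q3, q4}  [new]
{q0, q1, q3, q4} --1--> {q0, q1, q2, q4, q5}  [seen]
{q2, q3, q4, q5} --0--> {q0, q1, q2, q3, q4}  [seen]
{q2, q3, q4, q5} --1--> {q2, q3, q4, q5}  [seen]
{q0, q1, q2, q3, q4} --0--> {q0, q1, q2, q3, q4}  [seen]
{q0, q1, q2, q3, q4} --1--> {q0, q1, q2, q3, q4, q5}  [seen]
{q1, q2, q3, q4, q5} --0--> {q0, q1, q2, q3, q4}  [seen]
{q1, q2, q3, q4, q5} --1--> {q0, q2, q3, q4, q5}  [seen]
{q0, q1, q2} --0--> {q0, q1, q2}  [seen]
{q0, q1, q2} --1--> {q0, q1, q2, q3, q4, q5}  [seen]
{q0, q1, q2, q3, q4, q5} --0--> {q0, q1, q2, q3, q4}  [seen]
{q0, q1, q2, q3, q4, q5} --1--> {q0, q1, q2, q3, q4, q5}  [seen]
{q0, q2, q3, q4} --0--> {q0, q1, q2, q3, q4}  [seen]
{q0, q2, q3, q4} --1--> {q1, q2, q3, q4, q5}  [seen]
Reachable DFA states: {q0}, {q2}, {q1, q2}, {q0, q1}, {q2, q3, q5}, {q0, q2, q3, q4, q5}, {q0, q1, q2, q4, q5}, {q0, q1, q3, q4}, {q2, q3, q4, q5}, {q0, q1, q2, q3, q4}, {q1, q2, q3, q4, q5}, {q0, q1, q2}, {q0, q1, q2, q3, q4, q5}, {q0, q2, q3, q4}.
{q1, q4, q5} is not among them.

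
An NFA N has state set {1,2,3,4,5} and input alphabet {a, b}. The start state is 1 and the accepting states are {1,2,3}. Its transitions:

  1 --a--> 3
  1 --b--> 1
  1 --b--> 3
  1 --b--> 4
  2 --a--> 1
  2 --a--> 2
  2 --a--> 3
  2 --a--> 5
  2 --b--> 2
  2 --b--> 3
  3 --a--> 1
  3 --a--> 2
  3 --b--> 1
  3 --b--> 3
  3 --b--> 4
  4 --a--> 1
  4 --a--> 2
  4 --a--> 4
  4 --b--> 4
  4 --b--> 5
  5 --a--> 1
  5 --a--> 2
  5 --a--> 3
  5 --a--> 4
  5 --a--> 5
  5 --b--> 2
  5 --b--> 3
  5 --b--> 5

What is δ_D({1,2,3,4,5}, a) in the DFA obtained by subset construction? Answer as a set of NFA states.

δ(1,a) = {3}; δ(2,a) = {1,2,3,5}; δ(3,a) = {1,2}; δ(4,a) = {1,2,4}; δ(5,a) = {1,2,3,4,5}.
Union: {1,2,3,4,5}.

{1,2,3,4,5}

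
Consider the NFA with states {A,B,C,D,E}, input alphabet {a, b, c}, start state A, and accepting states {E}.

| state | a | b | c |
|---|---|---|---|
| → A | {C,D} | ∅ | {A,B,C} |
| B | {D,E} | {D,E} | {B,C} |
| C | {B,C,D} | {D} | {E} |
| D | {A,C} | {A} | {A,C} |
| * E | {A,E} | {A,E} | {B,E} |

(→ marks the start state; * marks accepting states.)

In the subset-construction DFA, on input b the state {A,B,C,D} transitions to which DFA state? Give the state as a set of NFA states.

δ(A,b) = ∅; δ(B,b) = {D,E}; δ(C,b) = {D}; δ(D,b) = {A}.
Union: {A,D,E}.

{A,D,E}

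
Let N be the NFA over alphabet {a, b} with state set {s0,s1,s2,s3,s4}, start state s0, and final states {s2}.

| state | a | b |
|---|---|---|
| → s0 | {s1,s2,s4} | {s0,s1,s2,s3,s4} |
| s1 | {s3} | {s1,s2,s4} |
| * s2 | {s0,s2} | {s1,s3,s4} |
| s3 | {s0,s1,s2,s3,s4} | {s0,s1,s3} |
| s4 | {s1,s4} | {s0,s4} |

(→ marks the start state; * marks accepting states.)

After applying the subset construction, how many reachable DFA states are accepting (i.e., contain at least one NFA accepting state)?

2

Start state of the DFA: {s0}.
{s0} --a--> {s1,s2,s4}  [new]
{s0} --b--> {s0,s1,s2,s3,s4}  [new]
{s1,s2,s4} --a--> {s0,s1,s2,s3,s4}  [seen]
{s1,s2,s4} --b--> {s0,s1,s2,s3,s4}  [seen]
{s0,s1,s2,s3,s4} --a--> {s0,s1,s2,s3,s4}  [seen]
{s0,s1,s2,s3,s4} --b--> {s0,s1,s2,s3,s4}  [seen]
Reachable DFA states: {s0}, {s1,s2,s4}, {s0,s1,s2,s3,s4}.
Accepting DFA states (contain an NFA accepting state): {s1,s2,s4}, {s0,s1,s2,s3,s4}.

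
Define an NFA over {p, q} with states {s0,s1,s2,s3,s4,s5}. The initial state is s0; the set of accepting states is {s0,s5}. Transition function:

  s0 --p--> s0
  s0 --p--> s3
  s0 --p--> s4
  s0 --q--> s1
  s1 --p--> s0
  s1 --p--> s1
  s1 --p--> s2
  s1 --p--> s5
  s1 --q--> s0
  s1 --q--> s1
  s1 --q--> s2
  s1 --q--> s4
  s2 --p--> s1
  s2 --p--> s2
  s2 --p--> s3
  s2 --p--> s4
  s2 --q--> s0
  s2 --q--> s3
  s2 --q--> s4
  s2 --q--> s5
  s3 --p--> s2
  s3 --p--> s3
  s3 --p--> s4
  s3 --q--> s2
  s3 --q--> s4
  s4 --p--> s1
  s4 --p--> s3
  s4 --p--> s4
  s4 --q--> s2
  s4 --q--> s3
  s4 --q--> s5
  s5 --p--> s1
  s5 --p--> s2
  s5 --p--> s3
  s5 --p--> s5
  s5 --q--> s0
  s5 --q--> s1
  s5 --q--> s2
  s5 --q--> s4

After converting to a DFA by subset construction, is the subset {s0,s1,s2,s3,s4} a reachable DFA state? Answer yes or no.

Start state of the DFA: {s0}.
{s0} --p--> {s0,s3,s4}  [new]
{s0} --q--> {s1}  [new]
{s0,s3,s4} --p--> {s0,s1,s2,s3,s4}  [new]
{s0,s3,s4} --q--> {s1,s2,s3,s4,s5}  [new]
{s1} --p--> {s0,s1,s2,s5}  [new]
{s1} --q--> {s0,s1,s2,s4}  [new]
{s0,s1,s2,s3,s4} --p--> {s0,s1,s2,s3,s4,s5}  [new]
{s0,s1,s2,s3,s4} --q--> {s0,s1,s2,s3,s4,s5}  [seen]
{s1,s2,s3,s4,s5} --p--> {s0,s1,s2,s3,s4,s5}  [seen]
{s1,s2,s3,s4,s5} --q--> {s0,s1,s2,s3,s4,s5}  [seen]
{s0,s1,s2,s5} --p--> {s0,s1,s2,s3,s4,s5}  [seen]
{s0,s1,s2,s5} --q--> {s0,s1,s2,s3,s4,s5}  [seen]
{s0,s1,s2,s4} --p--> {s0,s1,s2,s3,s4,s5}  [seen]
{s0,s1,s2,s4} --q--> {s0,s1,s2,s3,s4,s5}  [seen]
{s0,s1,s2,s3,s4,s5} --p--> {s0,s1,s2,s3,s4,s5}  [seen]
{s0,s1,s2,s3,s4,s5} --q--> {s0,s1,s2,s3,s4,s5}  [seen]
Reachable DFA states: {s0}, {s0,s3,s4}, {s1}, {s0,s1,s2,s3,s4}, {s1,s2,s3,s4,s5}, {s0,s1,s2,s5}, {s0,s1,s2,s4}, {s0,s1,s2,s3,s4,s5}.
{s0,s1,s2,s3,s4} is among them.

yes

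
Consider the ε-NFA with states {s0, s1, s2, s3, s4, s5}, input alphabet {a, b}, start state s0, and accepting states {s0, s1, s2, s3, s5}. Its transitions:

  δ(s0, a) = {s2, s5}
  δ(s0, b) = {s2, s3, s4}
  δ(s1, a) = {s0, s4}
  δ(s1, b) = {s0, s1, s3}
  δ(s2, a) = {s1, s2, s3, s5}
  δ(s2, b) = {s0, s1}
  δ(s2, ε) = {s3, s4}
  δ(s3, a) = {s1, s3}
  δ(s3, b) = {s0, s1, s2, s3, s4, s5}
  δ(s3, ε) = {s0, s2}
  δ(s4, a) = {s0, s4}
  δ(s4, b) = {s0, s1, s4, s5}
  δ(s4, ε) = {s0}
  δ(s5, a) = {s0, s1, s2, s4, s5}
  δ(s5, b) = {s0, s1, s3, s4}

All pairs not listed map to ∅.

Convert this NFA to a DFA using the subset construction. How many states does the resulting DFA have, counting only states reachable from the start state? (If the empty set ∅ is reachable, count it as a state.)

Start state of the DFA: {s0} (ε-closure of the NFA start).
{s0} --a--> {s0, s2, s3, s4, s5}  [new]
{s0} --b--> {s0, s2, s3, s4}  [new]
{s0, s2, s3, s4, s5} --a--> {s0, s1, s2, s3, s4, s5}  [new]
{s0, s2, s3, s4, s5} --b--> {s0, s1, s2, s3, s4, s5}  [seen]
{s0, s2, s3, s4} --a--> {s0, s1, s2, s3, s4, s5}  [seen]
{s0, s2, s3, s4} --b--> {s0, s1, s2, s3, s4, s5}  [seen]
{s0, s1, s2, s3, s4, s5} --a--> {s0, s1, s2, s3, s4, s5}  [seen]
{s0, s1, s2, s3, s4, s5} --b--> {s0, s1, s2, s3, s4, s5}  [seen]
Reachable DFA states: {s0}, {s0, s2, s3, s4, s5}, {s0, s2, s3, s4}, {s0, s1, s2, s3, s4, s5}.

4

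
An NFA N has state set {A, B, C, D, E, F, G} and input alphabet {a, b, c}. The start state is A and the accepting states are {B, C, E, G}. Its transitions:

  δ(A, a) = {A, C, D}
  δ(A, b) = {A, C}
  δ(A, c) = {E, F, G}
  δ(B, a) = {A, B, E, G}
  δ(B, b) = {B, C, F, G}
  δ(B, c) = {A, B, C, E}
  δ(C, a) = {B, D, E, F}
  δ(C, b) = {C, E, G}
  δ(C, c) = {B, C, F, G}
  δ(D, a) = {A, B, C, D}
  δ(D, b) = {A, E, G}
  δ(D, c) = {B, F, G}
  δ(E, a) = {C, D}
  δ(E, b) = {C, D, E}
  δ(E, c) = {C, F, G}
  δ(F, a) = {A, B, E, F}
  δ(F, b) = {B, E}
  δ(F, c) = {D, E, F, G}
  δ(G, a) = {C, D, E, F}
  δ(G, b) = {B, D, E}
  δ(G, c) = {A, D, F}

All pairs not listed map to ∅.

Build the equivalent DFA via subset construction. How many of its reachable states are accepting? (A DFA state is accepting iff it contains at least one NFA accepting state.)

Start state of the DFA: {A}.
{A} --a--> {A, C, D}  [new]
{A} --b--> {A, C}  [new]
{A} --c--> {E, F, G}  [new]
{A, C, D} --a--> {A, B, C, D, E, F}  [new]
{A, C, D} --b--> {A, C, E, G}  [new]
{A, C, D} --c--> {B, C, E, F, G}  [new]
{A, C} --a--> {A, B, C, D, E, F}  [seen]
{A, C} --b--> {A, C, E, G}  [seen]
{A, C} --c--> {B, C, E, F, G}  [seen]
{E, F, G} --a--> {A, B, C, D, E, F}  [seen]
{E, F, G} --b--> {B, C, D, E}  [new]
{E, F, G} --c--> {A, C, D, E, F, G}  [new]
{A, B, C, D, E, F} --a--> {A, B, C, D, E, F, G}  [new]
{A, B, C, D, E, F} --b--> {A, B, C, D, E, F, G}  [seen]
{A, B, C, D, E, F} --c--> {A, B, C, D, E, F, G}  [seen]
{A, C, E, G} --a--> {A, B, C, D, E, F}  [seen]
{A, C, E, G} --b--> {A, B, C, D, E, G}  [new]
{A, C, E, G} --c--> {A, B, C, D, E, F, G}  [seen]
{B, C, E, F, G} --a--> {A, B, C, D, E, F, G}  [seen]
{B, C, E, F, G} --b--> {B, C, D, E, F, G}  [new]
{B, C, E, F, G} --c--> {A, B, C, D, E, F, G}  [seen]
{B, C, D, E} --a--> {A, B, C, D, E, F, G}  [seen]
{B, C, D, E} --b--> {A, B, C, D, E, F, G}  [seen]
{B, C, D, E} --c--> {A, B, C, E, F, G}  [new]
{A, C, D, E, F, G} --a--> {A, B, C, D, E, F}  [seen]
{A, C, D, E, F, G} --b--> {A, B, C, D, E, G}  [seen]
{A, C, D, E, F, G} --c--> {A, B, C, D, E, F, G}  [seen]
{A, B, C, D, E, F, G} --a--> {A, B, C, D, E, F, G}  [seen]
{A, B, C, D, E, F, G} --b--> {A, B, C, D, E, F, G}  [seen]
{A, B, C, D, E, F, G} --c--> {A, B, C, D, E, F, G}  [seen]
{A, B, C, D, E, G} --a--> {A, B, C, D, E, F, G}  [seen]
{A, B, C, D, E, G} --b--> {A, B, C, D, E, F, G}  [seen]
{A, B, C, D, E, G} --c--> {A, B, C, D, E, F, G}  [seen]
{B, C, D, E, F, G} --a--> {A, B, C, D, E, F, G}  [seen]
{B, C, D, E, F, G} --b--> {A, B, C, D, E, F, G}  [seen]
{B, C, D, E, F, G} --c--> {A, B, C, D, E, F, G}  [seen]
{A, B, C, E, F, G} --a--> {A, B, C, D, E, F, G}  [seen]
{A, B, C, E, F, G} --b--> {A, B, C, D, E, F, G}  [seen]
{A, B, C, E, F, G} --c--> {A, B, C, D, E, F, G}  [seen]
Reachable DFA states: {A}, {A, C, D}, {A, C}, {E, F, G}, {A, B, C, D, E, F}, {A, C, E, G}, {B, C, E, F, G}, {B, C, D, E}, {A, C, D, E, F, G}, {A, B, C, D, E, F, G}, {A, B, C, D, E, G}, {B, C, D, E, F, G}, {A, B, C, E, F, G}.
Accepting DFA states (contain an NFA accepting state): {A, C, D}, {A, C}, {E, F, G}, {A, B, C, D, E, F}, {A, C, E, G}, {B, C, E, F, G}, {B, C, D, E}, {A, C, D, E, F, G}, {A, B, C, D, E, F, G}, {A, B, C, D, E, G}, {B, C, D, E, F, G}, {A, B, C, E, F, G}.

12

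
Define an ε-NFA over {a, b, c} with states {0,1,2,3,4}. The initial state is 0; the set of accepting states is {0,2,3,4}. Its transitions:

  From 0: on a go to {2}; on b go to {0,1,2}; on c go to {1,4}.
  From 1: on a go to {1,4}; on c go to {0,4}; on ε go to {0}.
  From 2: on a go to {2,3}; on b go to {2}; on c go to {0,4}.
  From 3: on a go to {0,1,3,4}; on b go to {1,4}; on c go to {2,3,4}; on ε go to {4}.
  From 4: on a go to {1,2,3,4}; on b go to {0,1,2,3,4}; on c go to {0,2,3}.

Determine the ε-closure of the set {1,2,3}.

Begin with {1,2,3}.
1 →ε {0}; add 0.
3 →ε {4}; add 4.
ε-closure = {0,1,2,3,4}.

{0,1,2,3,4}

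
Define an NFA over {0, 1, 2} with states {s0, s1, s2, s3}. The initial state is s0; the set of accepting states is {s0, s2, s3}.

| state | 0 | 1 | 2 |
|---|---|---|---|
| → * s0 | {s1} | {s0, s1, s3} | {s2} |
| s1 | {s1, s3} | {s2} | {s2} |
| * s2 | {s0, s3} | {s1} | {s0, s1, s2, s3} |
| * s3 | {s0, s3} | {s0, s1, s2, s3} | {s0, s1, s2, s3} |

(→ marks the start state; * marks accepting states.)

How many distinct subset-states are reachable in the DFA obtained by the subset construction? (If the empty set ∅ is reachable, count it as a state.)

7

Start state of the DFA: {s0}.
{s0} --0--> {s1}  [new]
{s0} --1--> {s0, s1, s3}  [new]
{s0} --2--> {s2}  [new]
{s1} --0--> {s1, s3}  [new]
{s1} --1--> {s2}  [seen]
{s1} --2--> {s2}  [seen]
{s0, s1, s3} --0--> {s0, s1, s3}  [seen]
{s0, s1, s3} --1--> {s0, s1, s2, s3}  [new]
{s0, s1, s3} --2--> {s0, s1, s2, s3}  [seen]
{s2} --0--> {s0, s3}  [new]
{s2} --1--> {s1}  [seen]
{s2} --2--> {s0, s1, s2, s3}  [seen]
{s1, s3} --0--> {s0, s1, s3}  [seen]
{s1, s3} --1--> {s0, s1, s2, s3}  [seen]
{s1, s3} --2--> {s0, s1, s2, s3}  [seen]
{s0, s1, s2, s3} --0--> {s0, s1, s3}  [seen]
{s0, s1, s2, s3} --1--> {s0, s1, s2, s3}  [seen]
{s0, s1, s2, s3} --2--> {s0, s1, s2, s3}  [seen]
{s0, s3} --0--> {s0, s1, s3}  [seen]
{s0, s3} --1--> {s0, s1, s2, s3}  [seen]
{s0, s3} --2--> {s0, s1, s2, s3}  [seen]
Reachable DFA states: {s0}, {s1}, {s0, s1, s3}, {s2}, {s1, s3}, {s0, s1, s2, s3}, {s0, s3}.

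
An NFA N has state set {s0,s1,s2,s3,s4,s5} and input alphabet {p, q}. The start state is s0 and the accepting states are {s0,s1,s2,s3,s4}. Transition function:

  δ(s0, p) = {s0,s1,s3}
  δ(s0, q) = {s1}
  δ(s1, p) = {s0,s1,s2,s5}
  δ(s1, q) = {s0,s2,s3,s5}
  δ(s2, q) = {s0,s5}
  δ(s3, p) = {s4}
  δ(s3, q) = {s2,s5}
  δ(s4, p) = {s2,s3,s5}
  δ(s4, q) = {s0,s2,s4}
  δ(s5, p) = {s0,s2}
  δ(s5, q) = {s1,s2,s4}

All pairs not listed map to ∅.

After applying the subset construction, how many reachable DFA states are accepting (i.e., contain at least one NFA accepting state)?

9

Start state of the DFA: {s0}.
{s0} --p--> {s0,s1,s3}  [new]
{s0} --q--> {s1}  [new]
{s0,s1,s3} --p--> {s0,s1,s2,s3,s4,s5}  [new]
{s0,s1,s3} --q--> {s0,s1,s2,s3,s5}  [new]
{s1} --p--> {s0,s1,s2,s5}  [new]
{s1} --q--> {s0,s2,s3,s5}  [new]
{s0,s1,s2,s3,s4,s5} --p--> {s0,s1,s2,s3,s4,s5}  [seen]
{s0,s1,s2,s3,s4,s5} --q--> {s0,s1,s2,s3,s4,s5}  [seen]
{s0,s1,s2,s3,s5} --p--> {s0,s1,s2,s3,s4,s5}  [seen]
{s0,s1,s2,s3,s5} --q--> {s0,s1,s2,s3,s4,s5}  [seen]
{s0,s1,s2,s5} --p--> {s0,s1,s2,s3,s5}  [seen]
{s0,s1,s2,s5} --q--> {s0,s1,s2,s3,s4,s5}  [seen]
{s0,s2,s3,s5} --p--> {s0,s1,s2,s3,s4}  [new]
{s0,s2,s3,s5} --q--> {s0,s1,s2,s4,s5}  [new]
{s0,s1,s2,s3,s4} --p--> {s0,s1,s2,s3,s4,s5}  [seen]
{s0,s1,s2,s3,s4} --q--> {s0,s1,s2,s3,s4,s5}  [seen]
{s0,s1,s2,s4,s5} --p--> {s0,s1,s2,s3,s5}  [seen]
{s0,s1,s2,s4,s5} --q--> {s0,s1,s2,s3,s4,s5}  [seen]
Reachable DFA states: {s0}, {s0,s1,s3}, {s1}, {s0,s1,s2,s3,s4,s5}, {s0,s1,s2,s3,s5}, {s0,s1,s2,s5}, {s0,s2,s3,s5}, {s0,s1,s2,s3,s4}, {s0,s1,s2,s4,s5}.
Accepting DFA states (contain an NFA accepting state): {s0}, {s0,s1,s3}, {s1}, {s0,s1,s2,s3,s4,s5}, {s0,s1,s2,s3,s5}, {s0,s1,s2,s5}, {s0,s2,s3,s5}, {s0,s1,s2,s3,s4}, {s0,s1,s2,s4,s5}.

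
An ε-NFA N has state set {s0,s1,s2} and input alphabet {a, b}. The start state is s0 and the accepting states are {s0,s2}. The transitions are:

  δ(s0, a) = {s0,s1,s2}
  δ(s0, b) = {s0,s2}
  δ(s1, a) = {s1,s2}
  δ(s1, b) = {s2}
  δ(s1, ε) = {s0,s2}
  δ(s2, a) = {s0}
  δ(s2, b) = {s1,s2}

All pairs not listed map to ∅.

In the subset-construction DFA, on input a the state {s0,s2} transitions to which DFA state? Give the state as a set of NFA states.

δ(s0,a) = {s0,s1,s2}; δ(s2,a) = {s0}.
Union: {s0,s1,s2}.

{s0,s1,s2}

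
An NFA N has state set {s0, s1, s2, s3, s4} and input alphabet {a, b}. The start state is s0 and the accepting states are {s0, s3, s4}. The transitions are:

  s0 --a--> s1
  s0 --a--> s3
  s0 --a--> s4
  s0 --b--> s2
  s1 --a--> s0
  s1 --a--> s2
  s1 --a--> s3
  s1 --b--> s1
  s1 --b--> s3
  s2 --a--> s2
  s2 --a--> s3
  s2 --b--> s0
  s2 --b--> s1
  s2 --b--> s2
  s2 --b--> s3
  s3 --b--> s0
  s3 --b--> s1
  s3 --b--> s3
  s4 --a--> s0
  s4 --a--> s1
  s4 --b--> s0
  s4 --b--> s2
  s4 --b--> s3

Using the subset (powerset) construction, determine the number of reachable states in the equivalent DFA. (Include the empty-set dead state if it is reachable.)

Start state of the DFA: {s0}.
{s0} --a--> {s1, s3, s4}  [new]
{s0} --b--> {s2}  [new]
{s1, s3, s4} --a--> {s0, s1, s2, s3}  [new]
{s1, s3, s4} --b--> {s0, s1, s2, s3}  [seen]
{s2} --a--> {s2, s3}  [new]
{s2} --b--> {s0, s1, s2, s3}  [seen]
{s0, s1, s2, s3} --a--> {s0, s1, s2, s3, s4}  [new]
{s0, s1, s2, s3} --b--> {s0, s1, s2, s3}  [seen]
{s2, s3} --a--> {s2, s3}  [seen]
{s2, s3} --b--> {s0, s1, s2, s3}  [seen]
{s0, s1, s2, s3, s4} --a--> {s0, s1, s2, s3, s4}  [seen]
{s0, s1, s2, s3, s4} --b--> {s0, s1, s2, s3}  [seen]
Reachable DFA states: {s0}, {s1, s3, s4}, {s2}, {s0, s1, s2, s3}, {s2, s3}, {s0, s1, s2, s3, s4}.

6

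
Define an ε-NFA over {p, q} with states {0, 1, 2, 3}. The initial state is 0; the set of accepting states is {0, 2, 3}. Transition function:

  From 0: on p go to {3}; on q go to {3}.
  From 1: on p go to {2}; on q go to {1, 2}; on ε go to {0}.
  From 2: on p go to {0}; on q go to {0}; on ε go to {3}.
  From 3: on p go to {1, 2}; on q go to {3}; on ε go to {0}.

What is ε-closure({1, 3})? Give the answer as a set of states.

{0, 1, 3}

Begin with {1, 3}.
1 →ε {0}; add 0.
ε-closure = {0, 1, 3}.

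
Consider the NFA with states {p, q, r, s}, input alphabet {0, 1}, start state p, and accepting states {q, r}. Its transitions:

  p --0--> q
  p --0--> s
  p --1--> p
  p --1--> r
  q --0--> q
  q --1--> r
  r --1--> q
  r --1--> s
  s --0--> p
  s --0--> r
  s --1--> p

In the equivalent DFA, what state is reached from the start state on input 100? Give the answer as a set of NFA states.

Start: {p}.
δ(p,1) = {p, r}.
Union: {p, r}.
After 1: {p, r}.
δ(p,0) = {q, s}; δ(r,0) = ∅.
Union: {q, s}.
After 0: {q, s}.
δ(q,0) = {q}; δ(s,0) = {p, r}.
Union: {p, q, r}.
After 0: {p, q, r}.

{p, q, r}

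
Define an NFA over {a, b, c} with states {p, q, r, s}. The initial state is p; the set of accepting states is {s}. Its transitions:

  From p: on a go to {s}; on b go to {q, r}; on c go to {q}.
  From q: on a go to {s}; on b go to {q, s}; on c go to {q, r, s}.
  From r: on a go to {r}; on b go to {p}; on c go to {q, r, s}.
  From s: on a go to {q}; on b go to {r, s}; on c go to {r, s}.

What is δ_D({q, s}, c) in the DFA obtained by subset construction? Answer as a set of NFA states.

δ(q,c) = {q, r, s}; δ(s,c) = {r, s}.
Union: {q, r, s}.

{q, r, s}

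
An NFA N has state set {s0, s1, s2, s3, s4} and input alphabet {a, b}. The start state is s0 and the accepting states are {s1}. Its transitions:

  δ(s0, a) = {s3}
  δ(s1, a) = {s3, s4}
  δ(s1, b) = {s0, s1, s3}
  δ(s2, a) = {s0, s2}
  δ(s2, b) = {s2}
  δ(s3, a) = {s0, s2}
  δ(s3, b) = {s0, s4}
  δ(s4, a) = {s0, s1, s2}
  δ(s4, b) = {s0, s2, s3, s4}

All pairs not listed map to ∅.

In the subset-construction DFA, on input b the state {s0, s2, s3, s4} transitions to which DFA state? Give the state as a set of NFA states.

δ(s0,b) = ∅; δ(s2,b) = {s2}; δ(s3,b) = {s0, s4}; δ(s4,b) = {s0, s2, s3, s4}.
Union: {s0, s2, s3, s4}.

{s0, s2, s3, s4}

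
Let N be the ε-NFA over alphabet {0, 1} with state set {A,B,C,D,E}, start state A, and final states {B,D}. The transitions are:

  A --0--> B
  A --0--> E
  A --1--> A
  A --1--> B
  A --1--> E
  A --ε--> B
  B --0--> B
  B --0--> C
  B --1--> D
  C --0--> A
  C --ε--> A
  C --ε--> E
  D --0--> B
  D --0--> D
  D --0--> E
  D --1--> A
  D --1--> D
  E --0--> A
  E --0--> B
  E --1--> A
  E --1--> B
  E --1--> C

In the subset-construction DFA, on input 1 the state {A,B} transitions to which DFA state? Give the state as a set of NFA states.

δ(A,1) = {A,B,E}; δ(B,1) = {D}.
Union: {A,B,D,E}.

{A,B,D,E}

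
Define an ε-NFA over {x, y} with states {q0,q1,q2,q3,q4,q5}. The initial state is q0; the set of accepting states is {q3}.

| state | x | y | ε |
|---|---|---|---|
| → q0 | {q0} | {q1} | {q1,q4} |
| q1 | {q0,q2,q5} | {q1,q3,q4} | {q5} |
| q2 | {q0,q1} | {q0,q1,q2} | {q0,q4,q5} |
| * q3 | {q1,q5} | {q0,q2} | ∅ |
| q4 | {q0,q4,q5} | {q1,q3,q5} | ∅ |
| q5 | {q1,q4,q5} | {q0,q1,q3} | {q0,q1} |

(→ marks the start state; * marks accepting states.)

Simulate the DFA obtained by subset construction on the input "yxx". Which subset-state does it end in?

{q0,q1,q2,q4,q5}

Start: {q0,q1,q4,q5}.
δ(q0,y) = {q1}; δ(q1,y) = {q1,q3,q4}; δ(q4,y) = {q1,q3,q5}; δ(q5,y) = {q0,q1,q3}.
Union: {q0,q1,q3,q4,q5}.
After y: {q0,q1,q3,q4,q5}.
δ(q0,x) = {q0}; δ(q1,x) = {q0,q2,q5}; δ(q3,x) = {q1,q5}; δ(q4,x) = {q0,q4,q5}; δ(q5,x) = {q1,q4,q5}.
Union: {q0,q1,q2,q4,q5}.
After x: {q0,q1,q2,q4,q5}.
δ(q0,x) = {q0}; δ(q1,x) = {q0,q2,q5}; δ(q2,x) = {q0,q1}; δ(q4,x) = {q0,q4,q5}; δ(q5,x) = {q1,q4,q5}.
Union: {q0,q1,q2,q4,q5}.
After x: {q0,q1,q2,q4,q5}.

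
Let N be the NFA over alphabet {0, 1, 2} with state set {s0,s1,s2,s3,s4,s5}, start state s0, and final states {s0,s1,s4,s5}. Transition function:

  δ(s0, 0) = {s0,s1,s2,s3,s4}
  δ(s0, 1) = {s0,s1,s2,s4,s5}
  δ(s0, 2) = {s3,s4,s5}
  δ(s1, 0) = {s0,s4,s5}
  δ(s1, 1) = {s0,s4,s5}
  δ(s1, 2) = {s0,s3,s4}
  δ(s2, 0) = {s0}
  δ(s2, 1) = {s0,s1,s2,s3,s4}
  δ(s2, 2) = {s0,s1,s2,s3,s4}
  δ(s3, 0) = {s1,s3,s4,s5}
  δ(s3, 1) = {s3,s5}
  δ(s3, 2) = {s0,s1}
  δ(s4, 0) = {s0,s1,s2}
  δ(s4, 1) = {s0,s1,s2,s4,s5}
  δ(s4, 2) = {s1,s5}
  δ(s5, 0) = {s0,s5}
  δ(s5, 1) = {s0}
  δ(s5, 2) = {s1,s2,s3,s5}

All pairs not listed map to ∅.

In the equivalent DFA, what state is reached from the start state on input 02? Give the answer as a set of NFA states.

{s0,s1,s2,s3,s4,s5}

Start: {s0}.
δ(s0,0) = {s0,s1,s2,s3,s4}.
Union: {s0,s1,s2,s3,s4}.
After 0: {s0,s1,s2,s3,s4}.
δ(s0,2) = {s3,s4,s5}; δ(s1,2) = {s0,s3,s4}; δ(s2,2) = {s0,s1,s2,s3,s4}; δ(s3,2) = {s0,s1}; δ(s4,2) = {s1,s5}.
Union: {s0,s1,s2,s3,s4,s5}.
After 2: {s0,s1,s2,s3,s4,s5}.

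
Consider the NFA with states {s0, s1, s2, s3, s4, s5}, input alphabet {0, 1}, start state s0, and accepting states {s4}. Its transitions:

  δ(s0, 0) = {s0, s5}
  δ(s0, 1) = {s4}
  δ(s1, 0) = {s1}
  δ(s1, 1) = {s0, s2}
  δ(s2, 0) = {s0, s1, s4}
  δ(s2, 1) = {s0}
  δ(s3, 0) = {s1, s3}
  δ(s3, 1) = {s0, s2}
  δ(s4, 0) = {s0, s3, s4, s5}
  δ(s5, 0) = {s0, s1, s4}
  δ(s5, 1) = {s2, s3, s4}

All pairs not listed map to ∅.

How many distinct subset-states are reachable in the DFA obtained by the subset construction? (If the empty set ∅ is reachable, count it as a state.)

12

Start state of the DFA: {s0}.
{s0} --0--> {s0, s5}  [new]
{s0} --1--> {s4}  [new]
{s0, s5} --0--> {s0, s1, s4, s5}  [new]
{s0, s5} --1--> {s2, s3, s4}  [new]
{s4} --0--> {s0, s3, s4, s5}  [new]
{s4} --1--> ∅  [new]
{s0, s1, s4, s5} --0--> {s0, s1, s3, s4, s5}  [new]
{s0, s1, s4, s5} --1--> {s0, s2, s3, s4}  [new]
{s2, s3, s4} --0--> {s0, s1, s3, s4, s5}  [seen]
{s2, s3, s4} --1--> {s0, s2}  [new]
{s0, s3, s4, s5} --0--> {s0, s1, s3, s4, s5}  [seen]
{s0, s3, s4, s5} --1--> {s0, s2, s3, s4}  [seen]
∅ --0--> ∅  [seen]
∅ --1--> ∅  [seen]
{s0, s1, s3, s4, s5} --0--> {s0, s1, s3, s4, s5}  [seen]
{s0, s1, s3, s4, s5} --1--> {s0, s2, s3, s4}  [seen]
{s0, s2, s3, s4} --0--> {s0, s1, s3, s4, s5}  [seen]
{s0, s2, s3, s4} --1--> {s0, s2, s4}  [new]
{s0, s2} --0--> {s0, s1, s4, s5}  [seen]
{s0, s2} --1--> {s0, s4}  [new]
{s0, s2, s4} --0--> {s0, s1, s3, s4, s5}  [seen]
{s0, s2, s4} --1--> {s0, s4}  [seen]
{s0, s4} --0--> {s0, s3, s4, s5}  [seen]
{s0, s4} --1--> {s4}  [seen]
Reachable DFA states: {s0}, {s0, s5}, {s4}, {s0, s1, s4, s5}, {s2, s3, s4}, {s0, s3, s4, s5}, ∅, {s0, s1, s3, s4, s5}, {s0, s2, s3, s4}, {s0, s2}, {s0, s2, s4}, {s0, s4}.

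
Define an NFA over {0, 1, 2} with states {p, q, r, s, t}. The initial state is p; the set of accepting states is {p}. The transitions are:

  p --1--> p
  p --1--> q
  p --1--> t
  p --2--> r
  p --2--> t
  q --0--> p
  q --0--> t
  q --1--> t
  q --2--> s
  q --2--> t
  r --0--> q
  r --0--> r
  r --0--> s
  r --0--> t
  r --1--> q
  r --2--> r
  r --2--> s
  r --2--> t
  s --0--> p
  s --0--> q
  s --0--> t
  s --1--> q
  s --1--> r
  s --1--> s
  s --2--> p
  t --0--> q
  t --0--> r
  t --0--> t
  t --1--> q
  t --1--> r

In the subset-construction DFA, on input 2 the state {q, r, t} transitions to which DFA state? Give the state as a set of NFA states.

δ(q,2) = {s, t}; δ(r,2) = {r, s, t}; δ(t,2) = ∅.
Union: {r, s, t}.

{r, s, t}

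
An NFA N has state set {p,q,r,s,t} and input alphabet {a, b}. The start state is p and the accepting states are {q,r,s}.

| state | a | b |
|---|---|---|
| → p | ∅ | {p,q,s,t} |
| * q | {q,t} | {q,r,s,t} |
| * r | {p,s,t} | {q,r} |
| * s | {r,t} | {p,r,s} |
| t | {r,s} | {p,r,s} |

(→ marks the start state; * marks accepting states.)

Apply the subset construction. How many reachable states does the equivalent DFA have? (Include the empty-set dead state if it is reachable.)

5

Start state of the DFA: {p}.
{p} --a--> ∅  [new]
{p} --b--> {p,q,s,t}  [new]
∅ --a--> ∅  [seen]
∅ --b--> ∅  [seen]
{p,q,s,t} --a--> {q,r,s,t}  [new]
{p,q,s,t} --b--> {p,q,r,s,t}  [new]
{q,r,s,t} --a--> {p,q,r,s,t}  [seen]
{q,r,s,t} --b--> {p,q,r,s,t}  [seen]
{p,q,r,s,t} --a--> {p,q,r,s,t}  [seen]
{p,q,r,s,t} --b--> {p,q,r,s,t}  [seen]
Reachable DFA states: {p}, ∅, {p,q,s,t}, {q,r,s,t}, {p,q,r,s,t}.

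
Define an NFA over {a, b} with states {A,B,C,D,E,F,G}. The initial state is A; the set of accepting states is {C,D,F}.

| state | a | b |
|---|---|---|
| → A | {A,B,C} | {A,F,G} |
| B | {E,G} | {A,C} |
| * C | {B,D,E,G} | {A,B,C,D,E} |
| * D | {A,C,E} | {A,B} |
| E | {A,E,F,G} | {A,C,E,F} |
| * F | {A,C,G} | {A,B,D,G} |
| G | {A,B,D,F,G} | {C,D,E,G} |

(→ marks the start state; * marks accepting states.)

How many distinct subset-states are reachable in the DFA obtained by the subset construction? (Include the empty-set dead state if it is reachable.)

6

Start state of the DFA: {A}.
{A} --a--> {A,B,C}  [new]
{A} --b--> {A,F,G}  [new]
{A,B,C} --a--> {A,B,C,D,E,G}  [new]
{A,B,C} --b--> {A,B,C,D,E,F,G}  [new]
{A,F,G} --a--> {A,B,C,D,F,G}  [new]
{A,F,G} --b--> {A,B,C,D,E,F,G}  [seen]
{A,B,C,D,E,G} --a--> {A,B,C,D,E,F,G}  [seen]
{A,B,C,D,E,G} --b--> {A,B,C,D,E,F,G}  [seen]
{A,B,C,D,E,F,G} --a--> {A,B,C,D,E,F,G}  [seen]
{A,B,C,D,E,F,G} --b--> {A,B,C,D,E,F,G}  [seen]
{A,B,C,D,F,G} --a--> {A,B,C,D,E,F,G}  [seen]
{A,B,C,D,F,G} --b--> {A,B,C,D,E,F,G}  [seen]
Reachable DFA states: {A}, {A,B,C}, {A,F,G}, {A,B,C,D,E,G}, {A,B,C,D,E,F,G}, {A,B,C,D,F,G}.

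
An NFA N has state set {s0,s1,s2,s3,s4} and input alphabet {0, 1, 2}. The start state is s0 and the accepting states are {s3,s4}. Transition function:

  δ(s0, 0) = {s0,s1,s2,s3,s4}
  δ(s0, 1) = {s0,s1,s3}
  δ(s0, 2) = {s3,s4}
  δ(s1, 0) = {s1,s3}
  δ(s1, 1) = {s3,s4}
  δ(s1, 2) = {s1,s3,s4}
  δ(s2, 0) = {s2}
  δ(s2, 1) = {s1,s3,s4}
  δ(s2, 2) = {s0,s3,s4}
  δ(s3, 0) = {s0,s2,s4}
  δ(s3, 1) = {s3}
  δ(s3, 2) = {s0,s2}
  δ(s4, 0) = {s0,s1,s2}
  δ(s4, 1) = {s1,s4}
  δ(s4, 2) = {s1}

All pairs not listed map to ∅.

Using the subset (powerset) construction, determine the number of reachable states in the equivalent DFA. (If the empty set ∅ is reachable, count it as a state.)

8

Start state of the DFA: {s0}.
{s0} --0--> {s0,s1,s2,s3,s4}  [new]
{s0} --1--> {s0,s1,s3}  [new]
{s0} --2--> {s3,s4}  [new]
{s0,s1,s2,s3,s4} --0--> {s0,s1,s2,s3,s4}  [seen]
{s0,s1,s2,s3,s4} --1--> {s0,s1,s3,s4}  [new]
{s0,s1,s2,s3,s4} --2--> {s0,s1,s2,s3,s4}  [seen]
{s0,s1,s3} --0--> {s0,s1,s2,s3,s4}  [seen]
{s0,s1,s3} --1--> {s0,s1,s3,s4}  [seen]
{s0,s1,s3} --2--> {s0,s1,s2,s3,s4}  [seen]
{s3,s4} --0--> {s0,s1,s2,s4}  [new]
{s3,s4} --1--> {s1,s3,s4}  [new]
{s3,s4} --2--> {s0,s1,s2}  [new]
{s0,s1,s3,s4} --0--> {s0,s1,s2,s3,s4}  [seen]
{s0,s1,s3,s4} --1--> {s0,s1,s3,s4}  [seen]
{s0,s1,s3,s4} --2--> {s0,s1,s2,s3,s4}  [seen]
{s0,s1,s2,s4} --0--> {s0,s1,s2,s3,s4}  [seen]
{s0,s1,s2,s4} --1--> {s0,s1,s3,s4}  [seen]
{s0,s1,s2,s4} --2--> {s0,s1,s3,s4}  [seen]
{s1,s3,s4} --0--> {s0,s1,s2,s3,s4}  [seen]
{s1,s3,s4} --1--> {s1,s3,s4}  [seen]
{s1,s3,s4} --2--> {s0,s1,s2,s3,s4}  [seen]
{s0,s1,s2} --0--> {s0,s1,s2,s3,s4}  [seen]
{s0,s1,s2} --1--> {s0,s1,s3,s4}  [seen]
{s0,s1,s2} --2--> {s0,s1,s3,s4}  [seen]
Reachable DFA states: {s0}, {s0,s1,s2,s3,s4}, {s0,s1,s3}, {s3,s4}, {s0,s1,s3,s4}, {s0,s1,s2,s4}, {s1,s3,s4}, {s0,s1,s2}.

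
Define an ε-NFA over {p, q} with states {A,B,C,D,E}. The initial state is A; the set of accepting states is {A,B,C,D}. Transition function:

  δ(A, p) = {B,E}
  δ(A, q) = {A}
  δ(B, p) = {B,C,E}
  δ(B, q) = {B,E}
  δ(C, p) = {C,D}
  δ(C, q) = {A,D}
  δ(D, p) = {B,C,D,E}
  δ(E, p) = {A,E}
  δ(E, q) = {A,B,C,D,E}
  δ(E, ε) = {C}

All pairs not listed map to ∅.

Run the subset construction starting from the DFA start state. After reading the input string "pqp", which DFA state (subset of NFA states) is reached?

Start: {A}.
δ(A,p) = {B,E}.
Union: {B,E}.
ε-closure gives {B,C,E}.
After p: {B,C,E}.
δ(B,q) = {B,E}; δ(C,q) = {A,D}; δ(E,q) = {A,B,C,D,E}.
Union: {A,B,C,D,E}.
After q: {A,B,C,D,E}.
δ(A,p) = {B,E}; δ(B,p) = {B,C,E}; δ(C,p) = {C,D}; δ(D,p) = {B,C,D,E}; δ(E,p) = {A,E}.
Union: {A,B,C,D,E}.
After p: {A,B,C,D,E}.

{A,B,C,D,E}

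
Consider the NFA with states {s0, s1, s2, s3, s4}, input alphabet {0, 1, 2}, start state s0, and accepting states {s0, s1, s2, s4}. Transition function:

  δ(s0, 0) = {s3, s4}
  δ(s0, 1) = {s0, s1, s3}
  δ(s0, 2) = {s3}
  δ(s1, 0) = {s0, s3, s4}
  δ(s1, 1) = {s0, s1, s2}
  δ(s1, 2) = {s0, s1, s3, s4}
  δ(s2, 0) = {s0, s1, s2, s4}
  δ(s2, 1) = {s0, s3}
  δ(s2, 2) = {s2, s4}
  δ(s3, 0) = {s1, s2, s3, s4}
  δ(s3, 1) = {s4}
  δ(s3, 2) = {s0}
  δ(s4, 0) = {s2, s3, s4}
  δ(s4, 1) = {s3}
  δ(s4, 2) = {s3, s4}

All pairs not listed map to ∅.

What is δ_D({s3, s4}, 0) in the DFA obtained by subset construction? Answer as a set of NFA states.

δ(s3,0) = {s1, s2, s3, s4}; δ(s4,0) = {s2, s3, s4}.
Union: {s1, s2, s3, s4}.

{s1, s2, s3, s4}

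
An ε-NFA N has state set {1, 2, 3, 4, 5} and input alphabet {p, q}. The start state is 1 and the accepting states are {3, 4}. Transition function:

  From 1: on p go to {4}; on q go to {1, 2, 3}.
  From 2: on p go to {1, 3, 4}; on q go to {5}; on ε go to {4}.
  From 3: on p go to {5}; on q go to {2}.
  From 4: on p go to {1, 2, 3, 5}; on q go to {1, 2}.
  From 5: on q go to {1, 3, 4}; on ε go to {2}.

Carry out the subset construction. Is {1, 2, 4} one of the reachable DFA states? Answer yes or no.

yes

Start state of the DFA: {1} (ε-closure of the NFA start).
{1} --p--> {4}  [new]
{1} --q--> {1, 2, 3, 4}  [new]
{4} --p--> {1, 2, 3, 4, 5}  [new]
{4} --q--> {1, 2, 4}  [new]
{1, 2, 3, 4} --p--> {1, 2, 3, 4, 5}  [seen]
{1, 2, 3, 4} --q--> {1, 2, 3, 4, 5}  [seen]
{1, 2, 3, 4, 5} --p--> {1, 2, 3, 4, 5}  [seen]
{1, 2, 3, 4, 5} --q--> {1, 2, 3, 4, 5}  [seen]
{1, 2, 4} --p--> {1, 2, 3, 4, 5}  [seen]
{1, 2, 4} --q--> {1, 2, 3, 4, 5}  [seen]
Reachable DFA states: {1}, {4}, {1, 2, 3, 4}, {1, 2, 3, 4, 5}, {1, 2, 4}.
{1, 2, 4} is among them.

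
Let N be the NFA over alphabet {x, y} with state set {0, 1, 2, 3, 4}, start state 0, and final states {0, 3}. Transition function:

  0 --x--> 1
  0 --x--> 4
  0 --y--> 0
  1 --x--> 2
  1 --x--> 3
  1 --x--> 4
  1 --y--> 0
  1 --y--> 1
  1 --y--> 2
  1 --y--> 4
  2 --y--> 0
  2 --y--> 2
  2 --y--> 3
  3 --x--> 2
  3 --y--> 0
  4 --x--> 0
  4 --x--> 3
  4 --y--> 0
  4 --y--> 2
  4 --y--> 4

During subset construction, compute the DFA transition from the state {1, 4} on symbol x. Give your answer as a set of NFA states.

{0, 2, 3, 4}

δ(1,x) = {2, 3, 4}; δ(4,x) = {0, 3}.
Union: {0, 2, 3, 4}.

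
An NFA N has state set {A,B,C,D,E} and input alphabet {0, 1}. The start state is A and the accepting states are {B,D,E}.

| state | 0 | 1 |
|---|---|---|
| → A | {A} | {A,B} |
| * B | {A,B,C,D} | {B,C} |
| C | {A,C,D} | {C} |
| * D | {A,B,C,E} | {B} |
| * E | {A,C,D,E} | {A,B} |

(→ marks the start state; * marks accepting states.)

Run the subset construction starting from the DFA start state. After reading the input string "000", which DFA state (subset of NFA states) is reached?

{A}

Start: {A}.
δ(A,0) = {A}.
Union: {A}.
After 0: {A}.
δ(A,0) = {A}.
Union: {A}.
After 0: {A}.
δ(A,0) = {A}.
Union: {A}.
After 0: {A}.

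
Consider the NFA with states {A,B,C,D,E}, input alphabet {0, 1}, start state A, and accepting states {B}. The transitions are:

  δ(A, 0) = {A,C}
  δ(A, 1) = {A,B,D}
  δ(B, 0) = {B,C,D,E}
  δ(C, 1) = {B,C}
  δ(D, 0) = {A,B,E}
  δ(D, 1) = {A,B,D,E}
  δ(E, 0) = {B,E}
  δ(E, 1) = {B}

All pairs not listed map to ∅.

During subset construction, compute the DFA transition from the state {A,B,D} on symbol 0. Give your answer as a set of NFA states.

{A,B,C,D,E}

δ(A,0) = {A,C}; δ(B,0) = {B,C,D,E}; δ(D,0) = {A,B,E}.
Union: {A,B,C,D,E}.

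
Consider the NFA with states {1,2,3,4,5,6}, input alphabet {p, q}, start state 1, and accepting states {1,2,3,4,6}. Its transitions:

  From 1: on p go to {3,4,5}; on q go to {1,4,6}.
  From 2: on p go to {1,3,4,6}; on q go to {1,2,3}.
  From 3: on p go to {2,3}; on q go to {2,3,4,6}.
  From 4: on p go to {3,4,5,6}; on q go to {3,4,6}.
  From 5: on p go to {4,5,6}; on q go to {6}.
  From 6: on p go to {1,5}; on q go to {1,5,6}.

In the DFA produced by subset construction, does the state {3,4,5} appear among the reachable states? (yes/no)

Start state of the DFA: {1}.
{1} --p--> {3,4,5}  [new]
{1} --q--> {1,4,6}  [new]
{3,4,5} --p--> {2,3,4,5,6}  [new]
{3,4,5} --q--> {2,3,4,6}  [new]
{1,4,6} --p--> {1,3,4,5,6}  [new]
{1,4,6} --q--> {1,3,4,5,6}  [seen]
{2,3,4,5,6} --p--> {1,2,3,4,5,6}  [new]
{2,3,4,5,6} --q--> {1,2,3,4,5,6}  [seen]
{2,3,4,6} --p--> {1,2,3,4,5,6}  [seen]
{2,3,4,6} --q--> {1,2,3,4,5,6}  [seen]
{1,3,4,5,6} --p--> {1,2,3,4,5,6}  [seen]
{1,3,4,5,6} --q--> {1,2,3,4,5,6}  [seen]
{1,2,3,4,5,6} --p--> {1,2,3,4,5,6}  [seen]
{1,2,3,4,5,6} --q--> {1,2,3,4,5,6}  [seen]
Reachable DFA states: {1}, {3,4,5}, {1,4,6}, {2,3,4,5,6}, {2,3,4,6}, {1,3,4,5,6}, {1,2,3,4,5,6}.
{3,4,5} is among them.

yes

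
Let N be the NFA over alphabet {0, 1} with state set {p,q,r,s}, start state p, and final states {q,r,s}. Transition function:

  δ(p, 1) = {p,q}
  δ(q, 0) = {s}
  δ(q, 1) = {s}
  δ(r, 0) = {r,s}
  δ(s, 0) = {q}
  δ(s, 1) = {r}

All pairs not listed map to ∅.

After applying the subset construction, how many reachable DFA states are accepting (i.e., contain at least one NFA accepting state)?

Start state of the DFA: {p}.
{p} --0--> ∅  [new]
{p} --1--> {p,q}  [new]
∅ --0--> ∅  [seen]
∅ --1--> ∅  [seen]
{p,q} --0--> {s}  [new]
{p,q} --1--> {p,q,s}  [new]
{s} --0--> {q}  [new]
{s} --1--> {r}  [new]
{p,q,s} --0--> {q,s}  [new]
{p,q,s} --1--> {p,q,r,s}  [new]
{q} --0--> {s}  [seen]
{q} --1--> {s}  [seen]
{r} --0--> {r,s}  [new]
{r} --1--> ∅  [seen]
{q,s} --0--> {q,s}  [seen]
{q,s} --1--> {r,s}  [seen]
{p,q,r,s} --0--> {q,r,s}  [new]
{p,q,r,s} --1--> {p,q,r,s}  [seen]
{r,s} --0--> {q,r,s}  [seen]
{r,s} --1--> {r}  [seen]
{q,r,s} --0--> {q,r,s}  [seen]
{q,r,s} --1--> {r,s}  [seen]
Reachable DFA states: {p}, ∅, {p,q}, {s}, {p,q,s}, {q}, {r}, {q,s}, {p,q,r,s}, {r,s}, {q,r,s}.
Accepting DFA states (contain an NFA accepting state): {p,q}, {s}, {p,q,s}, {q}, {r}, {q,s}, {p,q,r,s}, {r,s}, {q,r,s}.

9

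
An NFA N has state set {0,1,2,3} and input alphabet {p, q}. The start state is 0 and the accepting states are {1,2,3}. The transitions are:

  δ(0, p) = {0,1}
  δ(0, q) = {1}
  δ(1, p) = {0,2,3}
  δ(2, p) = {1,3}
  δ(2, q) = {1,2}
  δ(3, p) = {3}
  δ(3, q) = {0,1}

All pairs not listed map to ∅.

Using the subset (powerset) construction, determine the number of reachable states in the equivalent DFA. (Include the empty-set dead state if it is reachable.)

Start state of the DFA: {0}.
{0} --p--> {0,1}  [new]
{0} --q--> {1}  [new]
{0,1} --p--> {0,1,2,3}  [new]
{0,1} --q--> {1}  [seen]
{1} --p--> {0,2,3}  [new]
{1} --q--> ∅  [new]
{0,1,2,3} --p--> {0,1,2,3}  [seen]
{0,1,2,3} --q--> {0,1,2}  [new]
{0,2,3} --p--> {0,1,3}  [new]
{0,2,3} --q--> {0,1,2}  [seen]
∅ --p--> ∅  [seen]
∅ --q--> ∅  [seen]
{0,1,2} --p--> {0,1,2,3}  [seen]
{0,1,2} --q--> {1,2}  [new]
{0,1,3} --p--> {0,1,2,3}  [seen]
{0,1,3} --q--> {0,1}  [seen]
{1,2} --p--> {0,1,2,3}  [seen]
{1,2} --q--> {1,2}  [seen]
Reachable DFA states: {0}, {0,1}, {1}, {0,1,2,3}, {0,2,3}, ∅, {0,1,2}, {0,1,3}, {1,2}.

9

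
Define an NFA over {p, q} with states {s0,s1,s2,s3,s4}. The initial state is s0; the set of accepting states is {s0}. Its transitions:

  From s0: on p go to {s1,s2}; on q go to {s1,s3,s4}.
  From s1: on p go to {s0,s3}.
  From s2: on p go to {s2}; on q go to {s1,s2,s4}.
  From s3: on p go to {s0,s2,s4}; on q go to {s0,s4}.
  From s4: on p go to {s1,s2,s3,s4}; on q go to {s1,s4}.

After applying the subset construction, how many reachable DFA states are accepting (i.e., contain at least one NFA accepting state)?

Start state of the DFA: {s0}.
{s0} --p--> {s1,s2}  [new]
{s0} --q--> {s1,s3,s4}  [new]
{s1,s2} --p--> {s0,s2,s3}  [new]
{s1,s2} --q--> {s1,s2,s4}  [new]
{s1,s3,s4} --p--> {s0,s1,s2,s3,s4}  [new]
{s1,s3,s4} --q--> {s0,s1,s4}  [new]
{s0,s2,s3} --p--> {s0,s1,s2,s4}  [new]
{s0,s2,s3} --q--> {s0,s1,s2,s3,s4}  [seen]
{s1,s2,s4} --p--> {s0,s1,s2,s3,s4}  [seen]
{s1,s2,s4} --q--> {s1,s2,s4}  [seen]
{s0,s1,s2,s3,s4} --p--> {s0,s1,s2,s3,s4}  [seen]
{s0,s1,s2,s3,s4} --q--> {s0,s1,s2,s3,s4}  [seen]
{s0,s1,s4} --p--> {s0,s1,s2,s3,s4}  [seen]
{s0,s1,s4} --q--> {s1,s3,s4}  [seen]
{s0,s1,s2,s4} --p--> {s0,s1,s2,s3,s4}  [seen]
{s0,s1,s2,s4} --q--> {s1,s2,s3,s4}  [new]
{s1,s2,s3,s4} --p--> {s0,s1,s2,s3,s4}  [seen]
{s1,s2,s3,s4} --q--> {s0,s1,s2,s4}  [seen]
Reachable DFA states: {s0}, {s1,s2}, {s1,s3,s4}, {s0,s2,s3}, {s1,s2,s4}, {s0,s1,s2,s3,s4}, {s0,s1,s4}, {s0,s1,s2,s4}, {s1,s2,s3,s4}.
Accepting DFA states (contain an NFA accepting state): {s0}, {s0,s2,s3}, {s0,s1,s2,s3,s4}, {s0,s1,s4}, {s0,s1,s2,s4}.

5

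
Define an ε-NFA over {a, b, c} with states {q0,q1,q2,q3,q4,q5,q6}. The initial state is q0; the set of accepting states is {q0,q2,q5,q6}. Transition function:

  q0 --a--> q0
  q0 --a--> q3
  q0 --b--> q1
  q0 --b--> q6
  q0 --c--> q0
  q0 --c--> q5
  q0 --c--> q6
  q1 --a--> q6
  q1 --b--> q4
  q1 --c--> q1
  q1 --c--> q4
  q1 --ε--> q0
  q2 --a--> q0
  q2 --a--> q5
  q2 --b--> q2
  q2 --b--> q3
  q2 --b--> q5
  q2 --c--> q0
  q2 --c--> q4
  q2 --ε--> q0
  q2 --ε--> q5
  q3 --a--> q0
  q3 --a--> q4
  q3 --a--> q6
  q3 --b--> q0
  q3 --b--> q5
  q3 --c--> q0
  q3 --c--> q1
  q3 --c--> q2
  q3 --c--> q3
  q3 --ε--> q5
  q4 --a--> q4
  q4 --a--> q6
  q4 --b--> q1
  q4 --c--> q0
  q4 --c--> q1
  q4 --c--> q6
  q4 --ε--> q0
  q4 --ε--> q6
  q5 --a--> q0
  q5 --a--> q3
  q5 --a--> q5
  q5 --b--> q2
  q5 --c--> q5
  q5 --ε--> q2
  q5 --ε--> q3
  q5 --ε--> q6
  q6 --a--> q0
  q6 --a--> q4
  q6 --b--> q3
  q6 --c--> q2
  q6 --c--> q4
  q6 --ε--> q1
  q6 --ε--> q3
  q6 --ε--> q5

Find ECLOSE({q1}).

Begin with {q1}.
q1 →ε {q0}; add q0.
ε-closure = {q0,q1}.

{q0,q1}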